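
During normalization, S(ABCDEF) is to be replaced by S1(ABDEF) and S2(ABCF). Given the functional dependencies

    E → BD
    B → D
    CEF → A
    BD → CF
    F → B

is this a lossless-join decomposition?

Yes

Common attributes: S1 ∩ S2 = {ABF}.
Closure of {ABF}: B → D applies, adding D; BD → CF applies, adding C. So (ABF)⁺ = {ABCDF}.
This closure contains every attribute of S2, so S1 ∩ S2 → S2. The join is lossless.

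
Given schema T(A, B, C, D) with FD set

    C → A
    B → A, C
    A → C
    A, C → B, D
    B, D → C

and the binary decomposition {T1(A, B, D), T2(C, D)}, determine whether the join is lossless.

No

Common attributes: T1 ∩ T2 = {D}.
No dependency enlarges {D}, so (D)⁺ = {D}.
The closure contains neither all of T1 = {A, B, D} nor all of T2 = {C, D}, so the common attributes are not a superkey of either fragment. The join is lossy.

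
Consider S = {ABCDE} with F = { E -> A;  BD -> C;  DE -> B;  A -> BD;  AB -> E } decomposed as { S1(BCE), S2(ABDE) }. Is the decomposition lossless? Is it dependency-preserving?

Lossless test: (BE)⁺ = {ABCDE}, which contains all of one fragment — lossless.
Dependency preservation: the restricted closure of {BD} across the fragments never reaches {C}, so BD → C cannot be enforced without a join — not preserved.

lossless but not dependency-preserving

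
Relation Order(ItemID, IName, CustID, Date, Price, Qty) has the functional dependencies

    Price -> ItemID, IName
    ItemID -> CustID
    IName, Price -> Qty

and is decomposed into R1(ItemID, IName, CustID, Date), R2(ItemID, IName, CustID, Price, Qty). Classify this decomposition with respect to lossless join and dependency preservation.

Lossless test: (ItemID, IName, CustID)⁺ = {ItemID, IName, CustID}, which is a superkey of neither fragment — lossy.
Dependency preservation: every FD's attributes lie within a single fragment, so each can be enforced locally — preserved.

lossy but dependency-preserving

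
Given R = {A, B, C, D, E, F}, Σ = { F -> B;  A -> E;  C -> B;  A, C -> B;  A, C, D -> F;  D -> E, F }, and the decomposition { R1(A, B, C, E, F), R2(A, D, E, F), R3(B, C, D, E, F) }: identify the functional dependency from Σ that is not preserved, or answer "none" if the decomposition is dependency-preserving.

none

F → B lies within R1.
A → E lies within R1.
C → B lies within R1.
A, C → B lies within R1.
A, C, D → F: restricted closure across fragments reaches F.
D → E, F lies within R2.
Every dependency is enforceable on the fragments, so the decomposition is dependency-preserving.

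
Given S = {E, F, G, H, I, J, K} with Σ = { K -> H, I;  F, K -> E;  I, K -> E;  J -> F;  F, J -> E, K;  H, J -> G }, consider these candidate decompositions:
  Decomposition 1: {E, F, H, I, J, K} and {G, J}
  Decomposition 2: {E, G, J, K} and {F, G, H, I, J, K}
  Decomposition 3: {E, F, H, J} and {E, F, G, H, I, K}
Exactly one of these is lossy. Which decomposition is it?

Decomposition 3

Decomposition 1: common = {J}, closure = {E, F, G, H, I, J, K} → lossless.
Decomposition 2: common = {G, J, K}, closure = {E, F, G, H, I, J, K} → lossless.
Decomposition 3: common = {E, F, H}, closure = {E, F, H} → lossy.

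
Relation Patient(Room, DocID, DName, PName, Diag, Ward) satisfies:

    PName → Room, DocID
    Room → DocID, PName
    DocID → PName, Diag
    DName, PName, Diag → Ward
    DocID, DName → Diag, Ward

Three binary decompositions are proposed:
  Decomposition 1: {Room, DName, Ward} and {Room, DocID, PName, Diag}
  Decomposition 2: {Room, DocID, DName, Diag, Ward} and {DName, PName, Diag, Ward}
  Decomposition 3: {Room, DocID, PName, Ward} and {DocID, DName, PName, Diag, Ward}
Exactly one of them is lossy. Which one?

Decomposition 2

Decomposition 1: common = {Room}, closure = {Room, DocID, PName, Diag} → lossless.
Decomposition 2: common = {DName, Diag, Ward}, closure = {DName, Diag, Ward} → lossy.
Decomposition 3: common = {DocID, PName, Ward}, closure = {Room, DocID, PName, Diag, Ward} → lossless.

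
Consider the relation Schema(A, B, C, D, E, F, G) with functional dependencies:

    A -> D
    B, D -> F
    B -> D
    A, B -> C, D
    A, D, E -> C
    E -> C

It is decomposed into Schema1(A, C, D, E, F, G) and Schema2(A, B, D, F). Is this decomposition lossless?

No

Common attributes: Schema1 ∩ Schema2 = {A, D, F}.
No dependency enlarges {A, D, F}, so (A, D, F)⁺ = {A, D, F}.
The closure contains neither all of Schema1 = {A, C, D, E, F, G} nor all of Schema2 = {A, B, D, F}, so the common attributes are not a superkey of either fragment. The join is lossy.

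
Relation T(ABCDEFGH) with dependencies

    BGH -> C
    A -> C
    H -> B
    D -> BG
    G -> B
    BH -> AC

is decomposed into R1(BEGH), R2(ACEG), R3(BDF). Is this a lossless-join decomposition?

No

Chase test. Columns are ABCDEFGH; row i has aⱼ where attribute j ∈ Ri, else bᵢⱼ.
Initial tableau (one row per fragment):
  row 1: b11 a2 b13 b14 a5 b16 a7 a8
  row 2: a1 b22 a3 b24 a5 b26 a7 b28
  row 3: b31 a2 b33 a4 b35 a6 b37 b38
Rows 1 and 2 agree on G; apply G→B and equate their B entries.
No row becomes fully distinguished — the join is lossy.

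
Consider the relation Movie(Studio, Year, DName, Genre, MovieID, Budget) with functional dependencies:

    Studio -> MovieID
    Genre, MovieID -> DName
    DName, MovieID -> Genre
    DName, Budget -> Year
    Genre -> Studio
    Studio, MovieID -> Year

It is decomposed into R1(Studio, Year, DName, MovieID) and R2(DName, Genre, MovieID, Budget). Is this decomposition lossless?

Yes

Common attributes: R1 ∩ R2 = {DName, MovieID}.
Closure of {DName, MovieID}: DName, MovieID → Genre applies, adding Genre; Genre → Studio applies, adding Studio; Studio, MovieID → Year applies, adding Year. So (DName, MovieID)⁺ = {Studio, Year, DName, Genre, MovieID}.
This closure contains every attribute of R1, so R1 ∩ R2 → R1. The join is lossless.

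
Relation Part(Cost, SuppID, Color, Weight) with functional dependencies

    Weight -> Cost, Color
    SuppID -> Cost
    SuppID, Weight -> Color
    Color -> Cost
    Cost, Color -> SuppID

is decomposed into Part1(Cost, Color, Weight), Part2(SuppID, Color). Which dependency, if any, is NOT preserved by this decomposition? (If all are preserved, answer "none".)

Check SuppID → Cost: no single fragment contains all of {Cost, SuppID}, and the restricted closure of {SuppID} across the fragments never reaches {Cost}.
Weight → Cost, Color is preserved.
SuppID, Weight → Color is preserved.
Color → Cost is preserved.
Cost, Color → SuppID is preserved.

SuppID -> Cost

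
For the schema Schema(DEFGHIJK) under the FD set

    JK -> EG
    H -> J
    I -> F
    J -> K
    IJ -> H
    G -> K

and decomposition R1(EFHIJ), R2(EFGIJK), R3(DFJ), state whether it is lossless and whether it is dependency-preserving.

Lossless test (chase): Rows 1 and 2 agree on J; apply J→K and equate their K entries. Rows 1 and 3 agree on J; apply J→K and equate their K entries. Rows 1 and 2 agree on IJ; apply IJ→H and equate their H entries. Rows 1 and 2 agree on JK; apply JK→EG and equate their EG entries. Rows 1 and 3 agree on JK; apply JK→EG and equate their EG entries. No row becomes fully distinguished — the join is lossy.
Dependency preservation: every FD's attributes lie within a single fragment, so each can be enforced locally — preserved.

lossy but dependency-preserving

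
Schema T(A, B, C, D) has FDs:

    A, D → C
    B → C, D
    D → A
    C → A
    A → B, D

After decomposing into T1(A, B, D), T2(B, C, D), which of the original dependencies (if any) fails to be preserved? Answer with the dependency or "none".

A, D → C: restricted closure across fragments reaches C.
B → C, D lies within T2.
D → A lies within T1.
C → A: restricted closure across fragments reaches A.
A → B, D lies within T1.
Every dependency is enforceable on the fragments, so the decomposition is dependency-preserving.

none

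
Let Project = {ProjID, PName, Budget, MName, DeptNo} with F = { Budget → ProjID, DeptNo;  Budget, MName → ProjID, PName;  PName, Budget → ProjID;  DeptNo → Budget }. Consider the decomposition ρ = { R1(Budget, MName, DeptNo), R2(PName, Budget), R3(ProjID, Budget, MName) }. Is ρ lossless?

Chase test. Columns are ProjID, PName, Budget, MName, DeptNo; row i has aⱼ where attribute j ∈ Ri, else bᵢⱼ.
Initial tableau (one row per fragment):
  row 1: b11 b12 a3 a4 a5
  row 2: b21 a2 a3 b24 b25
  row 3: a1 b32 a3 a4 b35
Rows 1 and 2 agree on Budget; apply Budget→ProjID, DeptNo and equate their ProjID, DeptNo entries.
Rows 1 and 3 agree on Budget; apply Budget→ProjID, DeptNo and equate their ProjID, DeptNo entries.
Rows 1 and 3 agree on Budget, MName; apply Budget, MName→ProjID, PName and equate their ProjID, PName entries.
No row becomes fully distinguished — the join is lossy.

No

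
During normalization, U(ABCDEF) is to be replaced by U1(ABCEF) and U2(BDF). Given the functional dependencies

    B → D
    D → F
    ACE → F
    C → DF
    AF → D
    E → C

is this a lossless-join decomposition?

Yes

Common attributes: U1 ∩ U2 = {BF}.
Closure of {BF}: B → D applies, adding D. So (BF)⁺ = {BDF}.
This closure contains every attribute of U2, so U1 ∩ U2 → U2. The join is lossless.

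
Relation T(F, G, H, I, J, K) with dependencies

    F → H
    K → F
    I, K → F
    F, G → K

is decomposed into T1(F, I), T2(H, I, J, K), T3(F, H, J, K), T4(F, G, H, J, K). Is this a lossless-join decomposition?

No

Chase test. Columns are F, G, H, I, J, K; row i has aⱼ where attribute j ∈ Ti, else bᵢⱼ.
Initial tableau (one row per fragment):
  row 1: a1 b12 b13 a4 b15 b16
  row 2: b21 b22 a3 a4 a5 a6
  row 3: a1 b32 a3 b34 a5 a6
  row 4: a1 a2 a3 b44 a5 a6
Rows 1 and 3 agree on F; apply F→H and equate their H entries.
Rows 2 and 3 agree on K; apply K→F and equate their F entries.
No row becomes fully distinguished — the join is lossy.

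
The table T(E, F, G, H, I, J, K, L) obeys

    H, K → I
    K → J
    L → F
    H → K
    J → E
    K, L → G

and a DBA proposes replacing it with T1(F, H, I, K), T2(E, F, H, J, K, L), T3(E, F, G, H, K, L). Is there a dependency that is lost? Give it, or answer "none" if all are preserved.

H, K → I lies within T1.
K → J lies within T2.
L → F lies within T2.
H → K lies within T1.
J → E lies within T2.
K, L → G lies within T3.
Every dependency is enforceable on the fragments, so the decomposition is dependency-preserving.

none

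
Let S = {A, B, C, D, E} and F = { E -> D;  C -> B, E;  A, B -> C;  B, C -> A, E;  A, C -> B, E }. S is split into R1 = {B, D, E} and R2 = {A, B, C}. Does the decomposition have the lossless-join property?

No

Common attributes: R1 ∩ R2 = {B}.
No dependency enlarges {B}, so (B)⁺ = {B}.
The closure contains neither all of R1 = {B, D, E} nor all of R2 = {A, B, C}, so the common attributes are not a superkey of either fragment. The join is lossy.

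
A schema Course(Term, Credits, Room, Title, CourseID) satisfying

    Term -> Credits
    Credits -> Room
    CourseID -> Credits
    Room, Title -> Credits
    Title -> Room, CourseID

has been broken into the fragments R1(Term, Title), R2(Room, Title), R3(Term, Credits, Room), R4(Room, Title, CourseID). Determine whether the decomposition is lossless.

Yes

Chase test. Columns are Term, Credits, Room, Title, CourseID; row i has aⱼ where attribute j ∈ Ri, else bᵢⱼ.
Initial tableau (one row per fragment):
  row 1: a1 b12 b13 a4 b15
  row 2: b21 b22 a3 a4 b25
  row 3: a1 a2 a3 b34 b35
  row 4: b41 b42 a3 a4 a5
Rows 1 and 3 agree on Term; apply Term→Credits and equate their Credits entries.
Rows 1 and 3 agree on Credits; apply Credits→Room and equate their Room entries.
Rows 1 and 2 agree on Room, Title; apply Room, Title→Credits and equate their Credits entries.
Rows 1 and 4 agree on Room, Title; apply Room, Title→Credits and equate their Credits entries.
Rows 1 and 2 agree on Title; apply Title→Room, CourseID and equate their Room, CourseID entries.
Rows 1 and 4 agree on Title; apply Title→Room, CourseID and equate their Room, CourseID entries.
Row 1 is now all distinguished symbols — the join is lossless.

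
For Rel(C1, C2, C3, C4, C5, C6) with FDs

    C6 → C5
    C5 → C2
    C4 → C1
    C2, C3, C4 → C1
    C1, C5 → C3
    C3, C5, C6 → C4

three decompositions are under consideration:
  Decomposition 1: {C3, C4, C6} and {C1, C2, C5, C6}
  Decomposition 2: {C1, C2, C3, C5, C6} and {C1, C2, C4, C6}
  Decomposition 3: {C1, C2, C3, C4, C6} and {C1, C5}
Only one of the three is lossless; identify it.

Decomposition 2

Decomposition 1: common = {C6}, closure = {C2, C5, C6} → lossy.
Decomposition 2: common = {C1, C2, C6}, closure = {C1, C2, C3, C4, C5, C6} → lossless.
Decomposition 3: common = {C1}, closure = {C1} → lossy.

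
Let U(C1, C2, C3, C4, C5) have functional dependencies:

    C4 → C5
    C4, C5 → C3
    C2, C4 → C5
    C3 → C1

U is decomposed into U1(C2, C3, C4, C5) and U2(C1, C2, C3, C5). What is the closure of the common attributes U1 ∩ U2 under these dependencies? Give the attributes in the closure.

C1, C2, C3, C5

U1 ∩ U2 = {C2, C3, C5}.
C3 → C1 applies, adding C1
Closure: {C1, C2, C3, C5}.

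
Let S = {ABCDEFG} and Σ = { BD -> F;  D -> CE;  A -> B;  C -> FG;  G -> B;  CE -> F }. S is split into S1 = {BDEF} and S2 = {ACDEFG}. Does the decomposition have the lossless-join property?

Common attributes: S1 ∩ S2 = {DEF}.
Closure of {DEF}: D → CE applies, adding C; C → FG applies, adding G; G → B applies, adding B. So (DEF)⁺ = {BCDEFG}.
This closure contains every attribute of S1, so S1 ∩ S2 → S1. The join is lossless.

Yes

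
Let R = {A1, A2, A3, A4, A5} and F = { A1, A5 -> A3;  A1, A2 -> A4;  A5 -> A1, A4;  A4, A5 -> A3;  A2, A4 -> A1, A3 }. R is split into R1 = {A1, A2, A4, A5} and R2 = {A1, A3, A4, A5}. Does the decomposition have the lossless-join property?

Yes

Common attributes: R1 ∩ R2 = {A1, A4, A5}.
Closure of {A1, A4, A5}: A1, A5 → A3 applies, adding A3. So (A1, A4, A5)⁺ = {A1, A3, A4, A5}.
This closure contains every attribute of R2, so R1 ∩ R2 → R2. The join is lossless.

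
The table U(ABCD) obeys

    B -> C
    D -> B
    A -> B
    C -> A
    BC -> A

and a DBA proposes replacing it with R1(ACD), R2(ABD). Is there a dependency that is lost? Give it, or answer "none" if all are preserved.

none

B → C: restricted closure across fragments reaches C.
D → B lies within R2.
A → B lies within R2.
C → A lies within R1.
BC → A: restricted closure across fragments reaches A.
Every dependency is enforceable on the fragments, so the decomposition is dependency-preserving.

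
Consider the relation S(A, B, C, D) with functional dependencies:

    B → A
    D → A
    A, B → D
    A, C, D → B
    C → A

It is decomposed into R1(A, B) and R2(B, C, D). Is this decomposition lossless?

Common attributes: R1 ∩ R2 = {B}.
Closure of {B}: B → A applies, adding A; A, B → D applies, adding D. So (B)⁺ = {A, B, D}.
This closure contains every attribute of R1, so R1 ∩ R2 → R1. The join is lossless.

Yes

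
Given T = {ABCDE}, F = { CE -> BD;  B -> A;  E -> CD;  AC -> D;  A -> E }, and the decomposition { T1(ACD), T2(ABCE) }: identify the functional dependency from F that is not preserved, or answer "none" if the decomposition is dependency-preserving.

none

CE → BD: restricted closure across fragments reaches BD.
B → A lies within T2.
E → CD: restricted closure across fragments reaches CD.
AC → D lies within T1.
A → E lies within T2.
Every dependency is enforceable on the fragments, so the decomposition is dependency-preserving.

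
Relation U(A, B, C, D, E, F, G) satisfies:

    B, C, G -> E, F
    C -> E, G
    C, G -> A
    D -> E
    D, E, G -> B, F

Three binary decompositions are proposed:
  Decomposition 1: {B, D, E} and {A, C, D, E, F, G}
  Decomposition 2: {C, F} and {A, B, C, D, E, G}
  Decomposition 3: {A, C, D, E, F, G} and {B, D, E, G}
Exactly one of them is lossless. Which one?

Decomposition 1: common = {D, E}, closure = {D, E} → lossy.
Decomposition 2: common = {C}, closure = {A, C, E, G} → lossy.
Decomposition 3: common = {D, E, G}, closure = {B, D, E, F, G} → lossless.

Decomposition 3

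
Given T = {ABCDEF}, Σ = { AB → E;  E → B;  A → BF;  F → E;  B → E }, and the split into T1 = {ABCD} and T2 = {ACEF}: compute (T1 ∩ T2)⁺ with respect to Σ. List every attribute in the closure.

ABCEF

T1 ∩ T2 = {AC}.
A → BF applies, adding BF
F → E applies, adding E
Closure: {ABCEF}.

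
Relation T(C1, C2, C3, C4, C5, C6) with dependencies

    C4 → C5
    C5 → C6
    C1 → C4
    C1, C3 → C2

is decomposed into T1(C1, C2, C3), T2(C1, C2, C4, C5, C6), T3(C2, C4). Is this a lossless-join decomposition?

Chase test. Columns are C1, C2, C3, C4, C5, C6; row i has aⱼ where attribute j ∈ Ti, else bᵢⱼ.
Initial tableau (one row per fragment):
  row 1: a1 a2 a3 b14 b15 b16
  row 2: a1 a2 b23 a4 a5 a6
  row 3: b31 a2 b33 a4 b35 b36
Rows 2 and 3 agree on C4; apply C4→C5 and equate their C5 entries.
Rows 2 and 3 agree on C5; apply C5→C6 and equate their C6 entries.
Rows 1 and 2 agree on C1; apply C1→C4 and equate their C4 entries.
Rows 1 and 2 agree on C4; apply C4→C5 and equate their C5 entries.
Rows 1 and 2 agree on C5; apply C5→C6 and equate their C6 entries.
Row 1 is now all distinguished symbols — the join is lossless.

Yes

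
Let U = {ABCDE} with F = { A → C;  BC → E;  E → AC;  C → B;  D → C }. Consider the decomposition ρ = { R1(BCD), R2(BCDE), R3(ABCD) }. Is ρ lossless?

Yes

Chase test. Columns are ABCDE; row i has aⱼ where attribute j ∈ Ri, else bᵢⱼ.
Initial tableau (one row per fragment):
  row 1: b11 a2 a3 a4 b15
  row 2: b21 a2 a3 a4 a5
  row 3: a1 a2 a3 a4 b35
Rows 1 and 2 agree on BC; apply BC→E and equate their E entries.
Rows 1 and 3 agree on BC; apply BC→E and equate their E entries.
Rows 1 and 2 agree on E; apply E→AC and equate their AC entries.
Rows 1 and 3 agree on E; apply E→AC and equate their AC entries.
Row 1 is now all distinguished symbols — the join is lossless.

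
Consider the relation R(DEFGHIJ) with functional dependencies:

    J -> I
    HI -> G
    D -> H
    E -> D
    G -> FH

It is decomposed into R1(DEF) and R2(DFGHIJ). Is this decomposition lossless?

Common attributes: R1 ∩ R2 = {DF}.
Closure of {DF}: D → H applies, adding H. So (DF)⁺ = {DFH}.
The closure contains neither all of R1 = {DEF} nor all of R2 = {DFGHIJ}, so the common attributes are not a superkey of either fragment. The join is lossy.

No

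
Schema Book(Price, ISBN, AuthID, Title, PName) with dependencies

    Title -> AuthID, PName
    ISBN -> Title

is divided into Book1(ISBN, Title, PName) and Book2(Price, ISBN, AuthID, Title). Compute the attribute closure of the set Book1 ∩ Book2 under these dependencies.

ISBN, AuthID, Title, PName

Book1 ∩ Book2 = {ISBN, Title}.
Title → AuthID, PName applies, adding AuthID, PName
Closure: {ISBN, AuthID, Title, PName}.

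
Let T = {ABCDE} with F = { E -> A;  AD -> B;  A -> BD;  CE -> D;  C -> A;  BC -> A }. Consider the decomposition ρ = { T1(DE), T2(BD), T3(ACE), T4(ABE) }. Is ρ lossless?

Yes

Chase test. Columns are ABCDE; row i has aⱼ where attribute j ∈ Ti, else bᵢⱼ.
Initial tableau (one row per fragment):
  row 1: b11 b12 b13 a4 a5
  row 2: b21 a2 b23 a4 b25
  row 3: a1 b32 a3 b34 a5
  row 4: a1 a2 b43 b44 a5
Rows 1 and 3 agree on E; apply E→A and equate their A entries.
Rows 1 and 3 agree on A; apply A→BD and equate their BD entries.
Rows 1 and 4 agree on A; apply A→BD and equate their BD entries.
Row 3 is now all distinguished symbols — the join is lossless.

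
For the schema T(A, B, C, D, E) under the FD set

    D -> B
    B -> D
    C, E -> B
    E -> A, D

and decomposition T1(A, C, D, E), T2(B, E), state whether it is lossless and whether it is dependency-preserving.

Lossless test: (E)⁺ = {A, B, D, E}, which contains all of one fragment — lossless.
Dependency preservation: the restricted closure of {D} across the fragments never reaches {B}, so D → B cannot be enforced without a join — not preserved.

lossless but not dependency-preserving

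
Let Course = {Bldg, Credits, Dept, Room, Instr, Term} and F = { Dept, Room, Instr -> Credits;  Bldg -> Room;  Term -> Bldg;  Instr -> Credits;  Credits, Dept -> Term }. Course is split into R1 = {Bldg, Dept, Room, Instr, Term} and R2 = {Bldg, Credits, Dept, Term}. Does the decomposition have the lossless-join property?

Common attributes: R1 ∩ R2 = {Bldg, Dept, Term}.
Closure of {Bldg, Dept, Term}: Bldg → Room applies, adding Room. So (Bldg, Dept, Term)⁺ = {Bldg, Dept, Room, Term}.
The closure contains neither all of R1 = {Bldg, Dept, Room, Instr, Term} nor all of R2 = {Bldg, Credits, Dept, Term}, so the common attributes are not a superkey of either fragment. The join is lossy.

No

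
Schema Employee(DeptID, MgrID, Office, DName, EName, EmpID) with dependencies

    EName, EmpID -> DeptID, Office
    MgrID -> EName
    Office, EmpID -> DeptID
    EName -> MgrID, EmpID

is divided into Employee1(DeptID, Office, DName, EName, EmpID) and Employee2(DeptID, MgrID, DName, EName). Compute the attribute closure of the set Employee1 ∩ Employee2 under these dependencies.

Employee1 ∩ Employee2 = {DeptID, DName, EName}.
EName → MgrID, EmpID applies, adding MgrID, EmpID
EName, EmpID → DeptID, Office applies, adding Office
Closure: {DeptID, MgrID, Office, DName, EName, EmpID}.

DeptID, MgrID, Office, DName, EName, EmpID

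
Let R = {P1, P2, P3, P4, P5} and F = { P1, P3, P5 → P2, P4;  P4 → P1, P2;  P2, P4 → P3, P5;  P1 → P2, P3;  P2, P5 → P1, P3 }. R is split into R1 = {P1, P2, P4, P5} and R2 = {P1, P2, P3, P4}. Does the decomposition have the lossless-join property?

Yes

Common attributes: R1 ∩ R2 = {P1, P2, P4}.
Closure of {P1, P2, P4}: P2, P4 → P3, P5 applies, adding P3, P5. So (P1, P2, P4)⁺ = {P1, P2, P3, P4, P5}.
This closure contains every attribute of R1, so R1 ∩ R2 → R1. The join is lossless.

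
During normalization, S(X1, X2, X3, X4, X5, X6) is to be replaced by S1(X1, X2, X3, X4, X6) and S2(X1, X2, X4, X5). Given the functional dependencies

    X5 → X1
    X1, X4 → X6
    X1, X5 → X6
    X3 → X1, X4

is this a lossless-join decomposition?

No

Common attributes: S1 ∩ S2 = {X1, X2, X4}.
Closure of {X1, X2, X4}: X1, X4 → X6 applies, adding X6. So (X1, X2, X4)⁺ = {X1, X2, X4, X6}.
The closure contains neither all of S1 = {X1, X2, X3, X4, X6} nor all of S2 = {X1, X2, X4, X5}, so the common attributes are not a superkey of either fragment. The join is lossy.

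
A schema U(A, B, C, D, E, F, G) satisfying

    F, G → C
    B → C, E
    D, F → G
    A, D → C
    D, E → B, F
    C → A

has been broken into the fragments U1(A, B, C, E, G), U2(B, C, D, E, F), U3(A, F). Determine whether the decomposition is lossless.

No

Chase test. Columns are A, B, C, D, E, F, G; row i has aⱼ where attribute j ∈ Ui, else bᵢⱼ.
Initial tableau (one row per fragment):
  row 1: a1 a2 a3 b14 a5 b16 a7
  row 2: b21 a2 a3 a4 a5 a6 b27
  row 3: a1 b32 b33 b34 b35 a6 b37
Rows 1 and 2 agree on C; apply C→A and equate their A entries.
No row becomes fully distinguished — the join is lossy.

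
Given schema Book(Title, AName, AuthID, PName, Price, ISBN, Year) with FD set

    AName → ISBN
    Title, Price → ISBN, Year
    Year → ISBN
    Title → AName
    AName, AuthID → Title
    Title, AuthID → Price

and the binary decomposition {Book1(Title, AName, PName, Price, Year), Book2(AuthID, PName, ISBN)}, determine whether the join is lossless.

No

Common attributes: Book1 ∩ Book2 = {PName}.
No dependency enlarges {PName}, so (PName)⁺ = {PName}.
The closure contains neither all of Book1 = {Title, AName, PName, Price, Year} nor all of Book2 = {AuthID, PName, ISBN}, so the common attributes are not a superkey of either fragment. The join is lossy.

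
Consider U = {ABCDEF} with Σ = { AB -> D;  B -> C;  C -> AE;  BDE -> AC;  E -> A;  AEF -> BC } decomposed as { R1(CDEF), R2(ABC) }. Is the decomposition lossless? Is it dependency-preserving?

Lossless test: (C)⁺ = {ACE}, which is a superkey of neither fragment — lossy.
Dependency preservation: the restricted closure of {AB} across the fragments never reaches {D}, so AB → D cannot be enforced without a join — not preserved.

lossy and not dependency-preserving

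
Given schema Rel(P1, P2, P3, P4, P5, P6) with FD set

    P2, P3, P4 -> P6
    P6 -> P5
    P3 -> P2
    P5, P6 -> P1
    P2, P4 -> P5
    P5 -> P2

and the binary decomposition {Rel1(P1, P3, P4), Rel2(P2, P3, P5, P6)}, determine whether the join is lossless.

Common attributes: Rel1 ∩ Rel2 = {P3}.
Closure of {P3}: P3 → P2 applies, adding P2. So (P3)⁺ = {P2, P3}.
The closure contains neither all of Rel1 = {P1, P3, P4} nor all of Rel2 = {P2, P3, P5, P6}, so the common attributes are not a superkey of either fragment. The join is lossy.

No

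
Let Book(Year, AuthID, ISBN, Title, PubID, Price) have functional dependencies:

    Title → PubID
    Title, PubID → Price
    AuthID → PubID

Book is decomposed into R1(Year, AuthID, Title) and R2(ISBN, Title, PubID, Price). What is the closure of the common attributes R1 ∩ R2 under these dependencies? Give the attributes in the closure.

R1 ∩ R2 = {Title}.
Title → PubID applies, adding PubID
Title, PubID → Price applies, adding Price
Closure: {Title, PubID, Price}.

Title, PubID, Price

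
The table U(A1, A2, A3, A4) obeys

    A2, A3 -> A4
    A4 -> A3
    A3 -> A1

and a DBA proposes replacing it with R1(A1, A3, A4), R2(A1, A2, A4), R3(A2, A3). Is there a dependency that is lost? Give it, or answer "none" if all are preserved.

A2, A3 -> A4

Check A2, A3 → A4: no single fragment contains all of {A2, A3, A4}, and the restricted closure of {A2, A3} across the fragments never reaches {A4}.
A4 → A3 is preserved.
A3 → A1 is preserved.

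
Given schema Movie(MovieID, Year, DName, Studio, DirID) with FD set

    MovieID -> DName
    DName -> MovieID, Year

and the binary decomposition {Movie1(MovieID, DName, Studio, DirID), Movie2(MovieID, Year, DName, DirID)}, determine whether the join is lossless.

Common attributes: Movie1 ∩ Movie2 = {MovieID, DName, DirID}.
Closure of {MovieID, DName, DirID}: DName → MovieID, Year applies, adding Year. So (MovieID, DName, DirID)⁺ = {MovieID, Year, DName, DirID}.
This closure contains every attribute of Movie2, so Movie1 ∩ Movie2 → Movie2. The join is lossless.

Yes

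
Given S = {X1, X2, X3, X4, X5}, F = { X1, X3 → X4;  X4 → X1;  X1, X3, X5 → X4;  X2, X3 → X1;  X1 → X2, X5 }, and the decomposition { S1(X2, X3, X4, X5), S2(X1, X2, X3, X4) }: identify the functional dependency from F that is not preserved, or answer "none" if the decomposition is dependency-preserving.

Check X1 → X2, X5: no single fragment contains all of {X1, X2, X5}, and the restricted closure of {X1} across the fragments never reaches {X2, X5}.
X1, X3 → X4 is preserved.
X4 → X1 is preserved.
X1, X3, X5 → X4 is preserved.
X2, X3 → X1 is preserved.

X1 → X2, X5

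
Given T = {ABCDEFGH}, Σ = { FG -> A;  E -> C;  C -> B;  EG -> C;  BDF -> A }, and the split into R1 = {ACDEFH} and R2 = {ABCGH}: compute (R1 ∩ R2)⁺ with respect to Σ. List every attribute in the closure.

R1 ∩ R2 = {ACH}.
C → B applies, adding B
Closure: {ABCH}.

ABCH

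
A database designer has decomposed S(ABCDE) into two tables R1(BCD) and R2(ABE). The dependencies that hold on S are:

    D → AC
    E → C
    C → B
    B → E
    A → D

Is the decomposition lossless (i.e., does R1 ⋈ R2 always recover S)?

Common attributes: R1 ∩ R2 = {B}.
Closure of {B}: B → E applies, adding E; E → C applies, adding C. So (B)⁺ = {BCE}.
The closure contains neither all of R1 = {BCD} nor all of R2 = {ABE}, so the common attributes are not a superkey of either fragment. The join is lossy.

No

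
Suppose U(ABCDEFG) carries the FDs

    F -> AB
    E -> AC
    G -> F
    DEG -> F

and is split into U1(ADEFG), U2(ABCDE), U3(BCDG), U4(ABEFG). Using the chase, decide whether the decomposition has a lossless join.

Chase test. Columns are ABCDEFG; row i has aⱼ where attribute j ∈ Ui, else bᵢⱼ.
Initial tableau (one row per fragment):
  row 1: a1 b12 b13 a4 a5 a6 a7
  row 2: a1 a2 a3 a4 a5 b26 b27
  row 3: b31 a2 a3 a4 b35 b36 a7
  row 4: a1 a2 b43 b44 a5 a6 a7
Rows 1 and 4 agree on F; apply F→AB and equate their AB entries.
Rows 1 and 2 agree on E; apply E→AC and equate their AC entries.
Rows 1 and 4 agree on E; apply E→AC and equate their AC entries.
Rows 1 and 3 agree on G; apply G→F and equate their F entries.
Rows 1 and 3 agree on F; apply F→AB and equate their AB entries.
Row 1 is now all distinguished symbols — the join is lossless.

Yes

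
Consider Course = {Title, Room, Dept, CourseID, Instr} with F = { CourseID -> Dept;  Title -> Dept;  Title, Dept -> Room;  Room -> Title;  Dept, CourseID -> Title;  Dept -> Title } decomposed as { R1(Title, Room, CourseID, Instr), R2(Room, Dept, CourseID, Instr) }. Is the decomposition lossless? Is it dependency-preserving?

Lossless test: (Room, CourseID, Instr)⁺ = {Title, Room, Dept, CourseID, Instr}, which contains all of one fragment — lossless.
Dependency preservation: Title → Dept; Title, Dept → Room; Dept, CourseID → Title; Dept → Title are not contained in any single fragment, but the restricted closure of each left-hand side across the fragments still reaches the right-hand side; the remaining FDs each lie inside some fragment. All dependencies are preserved.

lossless and dependency-preserving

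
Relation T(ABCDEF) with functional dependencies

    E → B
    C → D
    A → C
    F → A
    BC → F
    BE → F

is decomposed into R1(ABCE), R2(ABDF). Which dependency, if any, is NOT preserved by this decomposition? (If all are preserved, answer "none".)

C → D

Check C → D: no single fragment contains all of {CD}, and the restricted closure of {C} across the fragments never reaches {D}.
E → B is preserved.
A → C is preserved.
F → A is preserved.
BC → F is preserved.
BE → F is preserved.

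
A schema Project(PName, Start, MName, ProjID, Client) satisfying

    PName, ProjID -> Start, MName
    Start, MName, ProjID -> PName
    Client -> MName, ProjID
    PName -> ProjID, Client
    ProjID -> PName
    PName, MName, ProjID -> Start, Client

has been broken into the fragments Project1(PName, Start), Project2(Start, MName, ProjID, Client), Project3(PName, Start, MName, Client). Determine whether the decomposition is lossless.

Chase test. Columns are PName, Start, MName, ProjID, Client; row i has aⱼ where attribute j ∈ Projecti, else bᵢⱼ.
Initial tableau (one row per fragment):
  row 1: a1 a2 b13 b14 b15
  row 2: b21 a2 a3 a4 a5
  row 3: a1 a2 a3 b34 a5
Rows 2 and 3 agree on Client; apply Client→MName, ProjID and equate their MName, ProjID entries.
Rows 1 and 3 agree on PName; apply PName→ProjID, Client and equate their ProjID, Client entries.
Rows 1 and 2 agree on ProjID; apply ProjID→PName and equate their PName entries.
Rows 1 and 2 agree on PName, ProjID; apply PName, ProjID→Start, MName and equate their Start, MName entries.
Row 1 is now all distinguished symbols — the join is lossless.

Yes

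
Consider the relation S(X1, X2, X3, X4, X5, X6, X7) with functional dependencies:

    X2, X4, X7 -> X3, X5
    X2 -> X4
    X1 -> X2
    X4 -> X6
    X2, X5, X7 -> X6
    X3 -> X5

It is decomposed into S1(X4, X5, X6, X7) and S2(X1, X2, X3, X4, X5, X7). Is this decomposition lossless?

Yes

Common attributes: S1 ∩ S2 = {X4, X5, X7}.
Closure of {X4, X5, X7}: X4 → X6 applies, adding X6. So (X4, X5, X7)⁺ = {X4, X5, X6, X7}.
This closure contains every attribute of S1, so S1 ∩ S2 → S1. The join is lossless.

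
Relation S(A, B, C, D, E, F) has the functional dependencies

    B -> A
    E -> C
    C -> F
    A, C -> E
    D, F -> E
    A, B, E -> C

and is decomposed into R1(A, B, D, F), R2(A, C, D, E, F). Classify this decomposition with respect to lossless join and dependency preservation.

Lossless test: (A, D, F)⁺ = {A, C, D, E, F}, which contains all of one fragment — lossless.
Dependency preservation: A, B, E → C is not contained in any single fragment, but the restricted closure of its left-hand side across the fragments still reaches the right-hand side; the remaining FDs each lie inside some fragment. All dependencies are preserved.

lossless and dependency-preserving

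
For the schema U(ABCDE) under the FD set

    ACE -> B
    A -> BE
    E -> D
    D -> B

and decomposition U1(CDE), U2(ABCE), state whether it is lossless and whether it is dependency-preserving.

lossless but not dependency-preserving

Lossless test: (CE)⁺ = {BCDE}, which contains all of one fragment — lossless.
Dependency preservation: the restricted closure of {D} across the fragments never reaches {B}, so D → B cannot be enforced without a join — not preserved.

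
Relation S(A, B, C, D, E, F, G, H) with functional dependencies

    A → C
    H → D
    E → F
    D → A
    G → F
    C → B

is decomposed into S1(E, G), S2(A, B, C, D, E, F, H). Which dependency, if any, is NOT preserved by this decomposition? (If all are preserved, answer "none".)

G → F

Check G → F: no single fragment contains all of {F, G}, and the restricted closure of {G} across the fragments never reaches {F}.
A → C is preserved.
H → D is preserved.
E → F is preserved.
D → A is preserved.
C → B is preserved.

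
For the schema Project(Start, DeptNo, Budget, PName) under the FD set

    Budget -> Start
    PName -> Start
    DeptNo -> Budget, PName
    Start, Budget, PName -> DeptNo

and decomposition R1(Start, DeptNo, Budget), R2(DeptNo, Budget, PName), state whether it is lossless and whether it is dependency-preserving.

Lossless test: (DeptNo, Budget)⁺ = {Start, DeptNo, Budget, PName}, which contains all of one fragment — lossless.
Dependency preservation: the restricted closure of {PName} across the fragments never reaches {Start}, so PName → Start cannot be enforced without a join — not preserved.

lossless but not dependency-preserving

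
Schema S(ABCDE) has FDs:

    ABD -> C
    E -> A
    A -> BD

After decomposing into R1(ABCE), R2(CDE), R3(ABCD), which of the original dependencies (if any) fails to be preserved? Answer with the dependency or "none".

ABD → C lies within R3.
E → A lies within R1.
A → BD lies within R3.
Every dependency is enforceable on the fragments, so the decomposition is dependency-preserving.

none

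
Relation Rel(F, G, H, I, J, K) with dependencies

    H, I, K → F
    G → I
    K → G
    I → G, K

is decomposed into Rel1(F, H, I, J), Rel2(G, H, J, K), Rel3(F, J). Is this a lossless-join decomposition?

Chase test. Columns are F, G, H, I, J, K; row i has aⱼ where attribute j ∈ Reli, else bᵢⱼ.
Initial tableau (one row per fragment):
  row 1: a1 b12 a3 a4 a5 b16
  row 2: b21 a2 a3 b24 a5 a6
  row 3: a1 b32 b33 b34 a5 b36
No row becomes fully distinguished — the join is lossy.

No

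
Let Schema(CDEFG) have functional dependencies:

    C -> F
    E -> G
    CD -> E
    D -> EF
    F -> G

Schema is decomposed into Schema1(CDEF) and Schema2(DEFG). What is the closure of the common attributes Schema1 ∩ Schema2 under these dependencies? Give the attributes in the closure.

Schema1 ∩ Schema2 = {DEF}.
E → G applies, adding G
Closure: {DEFG}.

DEFG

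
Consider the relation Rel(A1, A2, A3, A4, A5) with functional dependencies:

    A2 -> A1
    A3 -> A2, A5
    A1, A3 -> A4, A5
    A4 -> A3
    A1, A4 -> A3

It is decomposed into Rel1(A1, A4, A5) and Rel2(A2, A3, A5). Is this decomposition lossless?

Common attributes: Rel1 ∩ Rel2 = {A5}.
No dependency enlarges {A5}, so (A5)⁺ = {A5}.
The closure contains neither all of Rel1 = {A1, A4, A5} nor all of Rel2 = {A2, A3, A5}, so the common attributes are not a superkey of either fragment. The join is lossy.

No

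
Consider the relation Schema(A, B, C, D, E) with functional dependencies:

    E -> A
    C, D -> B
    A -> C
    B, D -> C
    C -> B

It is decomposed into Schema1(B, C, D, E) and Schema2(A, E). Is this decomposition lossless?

Yes

Common attributes: Schema1 ∩ Schema2 = {E}.
Closure of {E}: E → A applies, adding A; A → C applies, adding C; C → B applies, adding B. So (E)⁺ = {A, B, C, E}.
This closure contains every attribute of Schema2, so Schema1 ∩ Schema2 → Schema2. The join is lossless.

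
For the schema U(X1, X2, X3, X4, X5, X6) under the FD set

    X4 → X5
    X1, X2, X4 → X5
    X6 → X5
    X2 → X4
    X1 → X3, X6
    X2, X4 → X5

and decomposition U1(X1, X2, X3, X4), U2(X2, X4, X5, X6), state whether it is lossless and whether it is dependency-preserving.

Lossless test: (X2, X4)⁺ = {X2, X4, X5}, which is a superkey of neither fragment — lossy.
Dependency preservation: the restricted closure of {X1} across the fragments never reaches {X3, X6}, so X1 → X3, X6 cannot be enforced without a join — not preserved.

lossy and not dependency-preserving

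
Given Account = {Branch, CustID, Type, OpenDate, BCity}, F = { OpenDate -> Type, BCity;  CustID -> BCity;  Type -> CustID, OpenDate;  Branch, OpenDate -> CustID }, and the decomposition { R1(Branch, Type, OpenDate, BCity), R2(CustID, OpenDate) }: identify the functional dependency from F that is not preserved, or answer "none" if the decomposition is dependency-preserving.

Check CustID → BCity: no single fragment contains all of {CustID, BCity}, and the restricted closure of {CustID} across the fragments never reaches {BCity}.
OpenDate → Type, BCity is preserved.
Type → CustID, OpenDate is preserved.
Branch, OpenDate → CustID is preserved.

CustID -> BCity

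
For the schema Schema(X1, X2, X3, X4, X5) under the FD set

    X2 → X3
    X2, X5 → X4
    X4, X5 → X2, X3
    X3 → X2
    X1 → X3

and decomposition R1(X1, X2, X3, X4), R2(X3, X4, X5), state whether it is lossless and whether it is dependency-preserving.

Lossless test: (X3, X4)⁺ = {X2, X3, X4}, which is a superkey of neither fragment — lossy.
Dependency preservation: X2, X5 → X4; X4, X5 → X2, X3 are not contained in any single fragment, but the restricted closure of each left-hand side across the fragments still reaches the right-hand side; the remaining FDs each lie inside some fragment. All dependencies are preserved.

lossy but dependency-preserving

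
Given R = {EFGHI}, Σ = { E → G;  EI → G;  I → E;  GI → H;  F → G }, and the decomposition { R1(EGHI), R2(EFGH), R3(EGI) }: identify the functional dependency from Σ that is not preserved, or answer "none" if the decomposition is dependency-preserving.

none

E → G lies within R1.
EI → G lies within R1.
I → E lies within R1.
GI → H lies within R1.
F → G lies within R2.
Every dependency is enforceable on the fragments, so the decomposition is dependency-preserving.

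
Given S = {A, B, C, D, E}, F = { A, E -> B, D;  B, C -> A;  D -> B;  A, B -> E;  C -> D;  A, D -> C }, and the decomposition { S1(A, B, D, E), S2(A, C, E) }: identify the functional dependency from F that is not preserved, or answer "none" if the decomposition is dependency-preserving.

A, E → B, D lies within S1.
B, C → A: restricted closure across fragments reaches A.
D → B lies within S1.
A, B → E lies within S1.
C → D: restricted closure across fragments reaches D.
A, D → C: restricted closure across fragments reaches C.
Every dependency is enforceable on the fragments, so the decomposition is dependency-preserving.

none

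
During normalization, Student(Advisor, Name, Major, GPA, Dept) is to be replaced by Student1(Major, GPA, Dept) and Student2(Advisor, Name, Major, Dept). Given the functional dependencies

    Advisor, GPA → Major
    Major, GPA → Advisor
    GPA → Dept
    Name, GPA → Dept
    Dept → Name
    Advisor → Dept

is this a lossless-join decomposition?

No

Common attributes: Student1 ∩ Student2 = {Major, Dept}.
Closure of {Major, Dept}: Dept → Name applies, adding Name. So (Major, Dept)⁺ = {Name, Major, Dept}.
The closure contains neither all of Student1 = {Major, GPA, Dept} nor all of Student2 = {Advisor, Name, Major, Dept}, so the common attributes are not a superkey of either fragment. The join is lossy.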